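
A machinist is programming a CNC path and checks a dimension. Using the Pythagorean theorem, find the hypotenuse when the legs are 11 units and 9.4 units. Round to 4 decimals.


Shape: right triangle
Legs a = 11 units, b = 9.4 units
Formula: c = sqrt(a^2 + b^2)
a^2 = 121, b^2 = 88.36
a^2 + b^2 = 209.36
c = sqrt(209.36)
c = 14.4693
14.4693 units


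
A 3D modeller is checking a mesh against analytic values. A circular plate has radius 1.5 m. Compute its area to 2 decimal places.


Shape: circle
Radius r = 1.5 m
Formula: A = pi * r^2
r^2 = 1.5^2 = 2.25
A = pi * 2.25
A = 7.07
7.07 m^2


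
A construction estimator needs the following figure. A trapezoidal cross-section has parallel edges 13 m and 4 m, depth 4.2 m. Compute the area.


Shape: trapezoid
Parallel sides a = 13 m, b = 4 m; Height h = 4.2 m
Formula: A = (a + b) * h / 2
a + b = 13 + 4 = 17
A = 17 * 4.2 / 2
A = 71.4 / 2
A = 35.7
35.7 m^2


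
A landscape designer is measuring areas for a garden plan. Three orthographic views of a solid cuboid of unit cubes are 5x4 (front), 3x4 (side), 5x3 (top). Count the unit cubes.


Orthographic views of a solid rectangular block:
Front view 5 x 4 -> length = 5, height = 4
Side view 3 x 4 -> width = 3, height = 4 (consistent)
Top view 5 x 3 -> confirms length = 5, width = 3
The block is 5 x 3 x 4.
Total unit cubes = 5 * 3 * 4 = 60
60 unit cubes


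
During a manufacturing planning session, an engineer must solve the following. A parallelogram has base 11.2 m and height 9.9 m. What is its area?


Shape: parallelogram
Base b = 11.2 m, Height h = 9.9 m
Formula: A = b * h
A = 11.2 * 9.9
A = 110.88
110.88 m^2


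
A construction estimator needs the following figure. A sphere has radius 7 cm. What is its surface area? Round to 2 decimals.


Shape: sphere
Radius r = 7 cm
Formula: SA = 4 * pi * r^2
r^2 = 49
SA = 4 * pi * 49
SA = 196 * pi
SA = 615.75
615.75 cm^2


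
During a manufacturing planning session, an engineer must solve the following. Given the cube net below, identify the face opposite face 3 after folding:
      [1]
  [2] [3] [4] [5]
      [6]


Net: cross layout. Take square 3 as the base (bottom).
Fold the four squares in the horizontal row up around 3: 2 -> left, 4 -> right, 5 wraps to the top.
Fold 1 and 6 up from 3: 1 -> back, 6 -> front.
Opposite pairs are therefore: (1, 6), (2, 4), (3, 5).
Face 3 is opposite face 5.
face 5


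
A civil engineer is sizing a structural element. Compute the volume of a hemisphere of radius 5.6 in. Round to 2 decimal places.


Shape: hemisphere (half of a sphere)
Radius r = 5.6 in
Formula: V = (1/2) * (4/3) * pi * r^3 = (2/3) * pi * r^3
r^3 = 175.616
(2/3) * 175.616 = 117.077333
V = 117.077333 * pi
V = 367.81
367.81 in^3


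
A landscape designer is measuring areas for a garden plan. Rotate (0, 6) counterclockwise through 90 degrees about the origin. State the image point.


Transformation: rotation about the origin
Original point: (0, 6)
Rule for 90 deg counterclockwise: (x, y) -> (-y, x)
Apply: (0, 6) -> (-6, 0)
(-6, 0)


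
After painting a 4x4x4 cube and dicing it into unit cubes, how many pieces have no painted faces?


Large cube: 4 x 4 x 4, cut into unit cubes.
n = 4, so n - 2 = 2
Unpainted cubes form the interior (n - 2)^3 block.
(n - 2)^3 = 2^3 = 8
8 unit cubes


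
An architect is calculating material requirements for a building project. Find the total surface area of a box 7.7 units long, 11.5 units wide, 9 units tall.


Shape: rectangular prism
l = 7.7 units, w = 11.5 units, h = 9 units
Formula: SA = 2(lw + lh + wh)
lw = 88.55, lh = 69.3, wh = 103.5
lw + lh + wh = 261.35
SA = 2 * 261.35
SA = 522.7
522.7 units^2


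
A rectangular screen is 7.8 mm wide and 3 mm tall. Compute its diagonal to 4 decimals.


Shape: rectangle (diagonal via Pythagoras)
Sides: 7.8 mm and 3 mm
Formula: d = sqrt(l^2 + w^2)
l^2 = 60.84, w^2 = 9
l^2 + w^2 = 69.84
d = sqrt(69.84)
d = 8.357
8.357 mm


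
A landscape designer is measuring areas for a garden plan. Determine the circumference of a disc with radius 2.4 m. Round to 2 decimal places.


Shape: circle
Radius r = 2.4 m
Formula: C = 2 * pi * r
C = 2 * pi * 2.4
C = 4.8 * pi
C = 15.08
15.08 m


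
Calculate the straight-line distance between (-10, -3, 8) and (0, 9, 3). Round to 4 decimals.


3D distance between two points
P1 = (-10, -3, 8), P2 = (0, 9, 3)
Formula: d = sqrt((x2-x1)^2 + (y2-y1)^2 + (z2-z1)^2)
dx = 0 - -10 = 10
dy = 9 - -3 = 12
dz = 3 - 8 = -5
dx^2 + dy^2 + dz^2 = 100 + 144 + 25 = 269
d = sqrt(269)
d = 16.4012
16.4012 units


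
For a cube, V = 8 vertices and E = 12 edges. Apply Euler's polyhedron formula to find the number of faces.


Polyhedron: cube
Euler's formula for convex polyhedra: V - E + F = 2
Given: V = 8 vertices and E = 12 edges
Solve for F:
F = 2 + E - V = 2 + 12 - 8 = 6
6 faces


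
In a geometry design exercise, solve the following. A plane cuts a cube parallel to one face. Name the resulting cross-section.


Solid: cube
Cutting plane: parallel to one face
Visualize the intersection of the plane with the solid's surface.
The boundary of the cut region is a square.
square


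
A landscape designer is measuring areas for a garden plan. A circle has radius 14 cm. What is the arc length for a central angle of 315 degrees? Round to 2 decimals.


Shape: circular arc
Radius r = 14 cm, Angle = 315 degrees
Formula: L = (angle/360) * 2 * pi * r
2 * pi * r = 28 * pi
L = (315/360) * 28 * pi
L = 24.5 * pi
L = 76.97
76.97 cm


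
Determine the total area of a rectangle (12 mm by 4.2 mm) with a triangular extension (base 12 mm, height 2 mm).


Composite shape: rectangle + triangle
Rectangle area = 12 * 4.2 = 50.4
Triangle area = 0.5 * 12 * 2 = 12
Total = 50.4 + 12
Total = 62.4
62.4 mm^2


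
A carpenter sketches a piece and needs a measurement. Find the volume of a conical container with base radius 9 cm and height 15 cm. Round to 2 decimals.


Shape: cone
Radius r = 9 cm, Height h = 15 cm
Formula: V = (1/3) * pi * r^2 * h
r^2 = 81
pi * r^2 * h = pi * 81 * 15 = 1215 * pi
V = 1215 * pi / 3
V = 1272.35
1272.35 cm^3


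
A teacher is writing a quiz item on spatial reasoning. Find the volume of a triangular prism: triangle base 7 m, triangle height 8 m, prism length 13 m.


Shape: triangular prism
Triangle base = 7 m, triangle height = 8 m, prism length L = 13 m
Formula: V = (1/2 * b * h_tri) * L
Cross-section area = 0.5 * 7 * 8 = 28
V = 28 * 13
V = 364
364 m^3


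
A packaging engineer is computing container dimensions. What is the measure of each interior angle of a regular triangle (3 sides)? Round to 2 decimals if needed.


Shape: regular triangle (3 sides)
Formula: interior angle = (n - 2) * 180 / n
(n - 2) = 1
(n - 2) * 180 = 180
angle = 180 / 3
angle = 60
60 degrees


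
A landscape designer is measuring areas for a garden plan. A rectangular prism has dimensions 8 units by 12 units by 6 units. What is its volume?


Shape: rectangular prism
l = 8 units, w = 12 units, h = 6 units
Formula: V = l * w * h
V = 8 * 12 * 6
V = 96 * 6
V = 576
576 units^3


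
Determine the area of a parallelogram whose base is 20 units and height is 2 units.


Shape: parallelogram
Base b = 20 units, Height h = 2 units
Formula: A = b * h
A = 20 * 2
A = 40
40 units^2


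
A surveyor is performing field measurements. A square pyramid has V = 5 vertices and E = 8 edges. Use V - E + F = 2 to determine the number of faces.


Polyhedron: square pyramid
Euler's formula for convex polyhedra: V - E + F = 2
Given: V = 5 vertices and E = 8 edges
Solve for F:
F = 2 + E - V = 2 + 8 - 5 = 5
5 faces


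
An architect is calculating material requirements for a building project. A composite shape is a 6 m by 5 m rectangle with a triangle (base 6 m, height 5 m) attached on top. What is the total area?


Composite shape: rectangle + triangle
Rectangle area = 6 * 5 = 30
Triangle area = 0.5 * 6 * 5 = 15
Total = 30 + 15
Total = 45
45 m^2


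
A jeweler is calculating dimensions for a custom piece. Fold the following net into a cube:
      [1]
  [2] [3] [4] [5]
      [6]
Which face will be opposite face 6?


Net: cross layout. Take square 3 as the base (bottom).
Fold the four squares in the horizontal row up around 3: 2 -> left, 4 -> right, 5 wraps to the top.
Fold 1 and 6 up from 3: 1 -> back, 6 -> front.
Opposite pairs are therefore: (1, 6), (2, 4), (3, 5).
Face 6 is opposite face 1.
face 1


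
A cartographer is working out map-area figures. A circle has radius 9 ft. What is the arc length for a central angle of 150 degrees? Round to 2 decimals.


Shape: circular arc
Radius r = 9 ft, Angle = 150 degrees
Formula: L = (angle/360) * 2 * pi * r
2 * pi * r = 18 * pi
L = (150/360) * 18 * pi
L = 7.5 * pi
L = 23.56
23.56 ft


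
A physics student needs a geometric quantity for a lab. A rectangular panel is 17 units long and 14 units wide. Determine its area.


Shape: rectangle
Length l = 17 units, Width w = 14 units
Formula: A = l * w
A = 17 * 14
A = 238
238 units^2


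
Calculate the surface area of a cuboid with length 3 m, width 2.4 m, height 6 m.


Shape: rectangular prism
l = 3 m, w = 2.4 m, h = 6 m
Formula: SA = 2(lw + lh + wh)
lw = 7.2, lh = 18, wh = 14.4
lw + lh + wh = 39.6
SA = 2 * 39.6
SA = 79.2
79.2 m^2


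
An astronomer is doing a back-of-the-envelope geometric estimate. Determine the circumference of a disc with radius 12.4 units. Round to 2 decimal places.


Shape: circle
Radius r = 12.4 units
Formula: C = 2 * pi * r
C = 2 * pi * 12.4
C = 24.8 * pi
C = 77.91
77.91 units


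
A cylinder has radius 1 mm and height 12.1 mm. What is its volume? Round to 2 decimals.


Shape: cylinder
Radius r = 1 mm, Height h = 12.1 mm
Formula: V = pi * r^2 * h
r^2 = 1
V = pi * 1 * 12.1
V = 12.1 * pi
V = 38.01
38.01 mm^3


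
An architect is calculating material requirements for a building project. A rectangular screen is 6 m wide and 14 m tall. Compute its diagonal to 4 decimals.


Shape: rectangle (diagonal via Pythagoras)
Sides: 6 m and 14 m
Formula: d = sqrt(l^2 + w^2)
l^2 = 36, w^2 = 196
l^2 + w^2 = 232
d = sqrt(232)
d = 15.2315
15.2315 m


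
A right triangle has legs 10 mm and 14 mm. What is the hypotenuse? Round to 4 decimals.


Shape: right triangle
Legs a = 10 mm, b = 14 mm
Formula: c = sqrt(a^2 + b^2)
a^2 = 100, b^2 = 196
a^2 + b^2 = 296
c = sqrt(296)
c = 17.2047
17.2047 mm


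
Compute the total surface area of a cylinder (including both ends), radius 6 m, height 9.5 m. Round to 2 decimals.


Shape: closed cylinder
Radius r = 6 m, Height h = 9.5 m
Formula: SA = 2*pi*r^2 + 2*pi*r*h = 2*pi*r*(r + h)
r + h = 15.5
2 * r * (r + h) = 2 * 6 * 15.5 = 186
SA = 186 * pi
SA = 584.34
584.34 m^2


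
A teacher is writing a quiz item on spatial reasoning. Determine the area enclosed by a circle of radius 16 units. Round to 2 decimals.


Shape: circle
Radius r = 16 units
Formula: A = pi * r^2
r^2 = 16^2 = 256
A = pi * 256
A = 804.25
804.25 units^2


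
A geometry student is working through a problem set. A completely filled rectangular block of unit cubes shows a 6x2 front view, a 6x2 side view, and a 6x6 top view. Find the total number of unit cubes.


Orthographic views of a solid rectangular block:
Front view 6 x 2 -> length = 6, height = 2
Side view 6 x 2 -> width = 6, height = 2 (consistent)
Top view 6 x 6 -> confirms length = 6, width = 6
The block is 6 x 6 x 2.
Total unit cubes = 6 * 6 * 2 = 72
72 unit cubes


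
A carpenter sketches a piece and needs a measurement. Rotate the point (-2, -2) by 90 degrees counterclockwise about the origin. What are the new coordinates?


Transformation: rotation about the origin
Original point: (-2, -2)
Rule for 90 deg counterclockwise: (x, y) -> (-y, x)
Apply: (-2, -2) -> (2, -2)
(2, -2)


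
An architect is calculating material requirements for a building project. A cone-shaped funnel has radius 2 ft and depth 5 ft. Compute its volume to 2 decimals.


Shape: cone
Radius r = 2 ft, Height h = 5 ft
Formula: V = (1/3) * pi * r^2 * h
r^2 = 4
pi * r^2 * h = pi * 4 * 5 = 20 * pi
V = 20 * pi / 3
V = 20.94
20.94 ft^3


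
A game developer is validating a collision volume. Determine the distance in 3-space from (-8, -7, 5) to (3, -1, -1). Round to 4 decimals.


3D distance between two points
P1 = (-8, -7, 5), P2 = (3, -1, -1)
Formula: d = sqrt((x2-x1)^2 + (y2-y1)^2 + (z2-z1)^2)
dx = 3 - -8 = 11
dy = -1 - -7 = 6
dz = -1 - 5 = -6
dx^2 + dy^2 + dz^2 = 121 + 36 + 36 = 193
d = sqrt(193)
d = 13.8924
13.8924 units


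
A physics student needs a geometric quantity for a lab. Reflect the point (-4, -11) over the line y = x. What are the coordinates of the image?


Transformation: reflection
Original point: (-4, -11)
Rule for reflection over y = x: (x, y) -> (y, x)
Apply: (-4, -11) -> (-11, -4)
(-11, -4)


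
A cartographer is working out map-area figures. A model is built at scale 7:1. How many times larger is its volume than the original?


Linear scale factor k = 7
Rule: under a linear scaling by k, volumes scale by k^3.
k^3 = 7 * 7 * 7
k^3 = 49 * 7
k^3 = 343
Volume scales by a factor of 343.
343 (dimensionless)


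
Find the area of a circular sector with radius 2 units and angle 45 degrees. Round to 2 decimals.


Shape: circular sector
Radius r = 2 units, Angle = 45 degrees
Formula: A = (angle/360) * pi * r^2
r^2 = 4
Fraction of circle = 45/360
A = (45/360) * pi * 4
A = 0.5 * pi
A = 1.57
1.57 units^2


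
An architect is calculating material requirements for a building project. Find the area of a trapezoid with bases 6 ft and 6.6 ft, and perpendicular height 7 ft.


Shape: trapezoid
Parallel sides a = 6 ft, b = 6.6 ft; Height h = 7 ft
Formula: A = (a + b) * h / 2
a + b = 6 + 6.6 = 12.6
A = 12.6 * 7 / 2
A = 88.2 / 2
A = 44.1
44.1 ft^2


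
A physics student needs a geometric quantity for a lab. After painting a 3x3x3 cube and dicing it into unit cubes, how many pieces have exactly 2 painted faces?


Large cube: 3 x 3 x 3, cut into unit cubes.
n = 3, so n - 2 = 1
Cubes with 2 painted faces lie along the edges, excluding corners.
A cube has 12 edges; each contributes (n - 2) = 1 such cubes.
Count = 12 * 1 = 12
12 unit cubes


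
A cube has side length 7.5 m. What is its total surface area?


Shape: cube
Side s = 7.5 m
A cube has 6 square faces.
Formula: SA = 6 * s^2
s^2 = 56.25
SA = 6 * 56.25
SA = 337.5
337.5 m^2


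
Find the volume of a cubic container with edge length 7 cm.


Shape: cube
Side s = 7 cm
Formula: V = s^3
V = 7 * 7 * 7
V = 49 * 7
V = 343
343 cm^3


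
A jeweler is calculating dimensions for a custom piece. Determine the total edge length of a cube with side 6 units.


Shape: cube
Side s = 6 units
A cube has 12 edges, all equal.
Formula: total edge length = 12 * s
Total = 12 * 6
Total = 72
72 units


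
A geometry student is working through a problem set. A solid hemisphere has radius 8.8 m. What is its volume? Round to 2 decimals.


Shape: hemisphere (half of a sphere)
Radius r = 8.8 m
Formula: V = (1/2) * (4/3) * pi * r^3 = (2/3) * pi * r^3
r^3 = 681.472
(2/3) * 681.472 = 454.314667
V = 454.314667 * pi
V = 1427.27
1427.27 m^3


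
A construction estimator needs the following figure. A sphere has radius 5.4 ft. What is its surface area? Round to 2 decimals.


Shape: sphere
Radius r = 5.4 ft
Formula: SA = 4 * pi * r^2
r^2 = 29.16
SA = 4 * pi * 29.16
SA = 116.64 * pi
SA = 366.44
366.44 ft^2


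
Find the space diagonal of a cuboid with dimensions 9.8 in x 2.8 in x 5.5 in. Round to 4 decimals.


Shape: rectangular box (space diagonal)
l = 9.8 in, w = 2.8 in, h = 5.5 in
Visualize: the diagonal of the base, then a right triangle with that diagonal and the height.
Formula: d = sqrt(l^2 + w^2 + h^2)
l^2 + w^2 + h^2 = 96.04 + 7.84 + 30.25 = 134.13
d = sqrt(134.13)
d = 11.5815
11.5815 in


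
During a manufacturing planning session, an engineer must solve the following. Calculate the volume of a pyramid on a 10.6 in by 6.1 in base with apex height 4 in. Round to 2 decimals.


Shape: rectangular pyramid
Base: 10.6 in x 6.1 in, Height h = 4 in
Formula: V = (1/3) * base_area * h
base_area = 10.6 * 6.1 = 64.66
base_area * h = 64.66 * 4 = 258.64
V = 258.64 / 3
V = 86.21
86.21 in^3


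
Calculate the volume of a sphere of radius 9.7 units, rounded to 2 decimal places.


Shape: sphere
Radius r = 9.7 units
Formula: V = (4/3) * pi * r^3
r^3 = 912.673
(4/3) * 912.673 = 1216.897333
V = 1216.897333 * pi
V = 3823
3823 units^3


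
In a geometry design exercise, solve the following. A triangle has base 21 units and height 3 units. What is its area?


Shape: triangle
Base b = 21 units, Height h = 3 units
Formula: A = (1/2) * b * h
A = 0.5 * 21 * 3
A = 0.5 * 63
A = 31.5
31.5 units^2


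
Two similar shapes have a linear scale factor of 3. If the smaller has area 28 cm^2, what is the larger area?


Linear scale factor k = 3
Original area = 28 cm^2
Rule: under a linear scaling by k, areas scale by k^2.
k^2 = 3^2 = 9
New area = 28 * 9
New area = 252
252 cm^2


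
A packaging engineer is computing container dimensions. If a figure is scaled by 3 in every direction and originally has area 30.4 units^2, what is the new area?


Linear scale factor k = 3
Original area = 30.4 units^2
Rule: under a linear scaling by k, areas scale by k^2.
k^2 = 3^2 = 9
New area = 30.4 * 9
New area = 273.6
273.6 units^2


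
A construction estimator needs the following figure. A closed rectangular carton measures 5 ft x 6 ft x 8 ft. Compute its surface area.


Shape: rectangular prism
l = 5 ft, w = 6 ft, h = 8 ft
Formula: SA = 2(lw + lh + wh)
lw = 30, lh = 40, wh = 48
lw + lh + wh = 118
SA = 2 * 118
SA = 236
236 ft^2


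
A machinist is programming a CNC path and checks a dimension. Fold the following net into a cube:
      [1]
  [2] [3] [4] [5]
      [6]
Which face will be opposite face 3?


Net: cross layout. Take square 3 as the base (bottom).
Fold the four squares in the horizontal row up around 3: 2 -> left, 4 -> right, 5 wraps to the top.
Fold 1 and 6 up from 3: 1 -> back, 6 -> front.
Opposite pairs are therefore: (1, 6), (2, 4), (3, 5).
Face 3 is opposite face 5.
face 5


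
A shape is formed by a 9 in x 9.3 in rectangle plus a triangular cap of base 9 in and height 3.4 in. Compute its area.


Composite shape: rectangle + triangle
Rectangle area = 9 * 9.3 = 83.7
Triangle area = 0.5 * 9 * 3.4 = 15.3
Total = 83.7 + 15.3
Total = 99
99 in^2


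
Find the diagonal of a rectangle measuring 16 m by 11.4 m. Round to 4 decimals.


Shape: rectangle (diagonal via Pythagoras)
Sides: 16 m and 11.4 m
Formula: d = sqrt(l^2 + w^2)
l^2 = 256, w^2 = 129.96
l^2 + w^2 = 385.96
d = sqrt(385.96)
d = 19.6459
19.6459 m


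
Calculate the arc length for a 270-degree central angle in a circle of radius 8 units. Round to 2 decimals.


Shape: circular arc
Radius r = 8 units, Angle = 270 degrees
Formula: L = (angle/360) * 2 * pi * r
2 * pi * r = 16 * pi
L = (270/360) * 16 * pi
L = 12 * pi
L = 37.7
37.7 units


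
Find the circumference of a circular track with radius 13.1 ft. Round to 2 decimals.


Shape: circle
Radius r = 13.1 ft
Formula: C = 2 * pi * r
C = 2 * pi * 13.1
C = 26.2 * pi
C = 82.31
82.31 ft


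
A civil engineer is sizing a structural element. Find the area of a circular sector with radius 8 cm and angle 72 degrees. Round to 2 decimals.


Shape: circular sector
Radius r = 8 cm, Angle = 72 degrees
Formula: A = (angle/360) * pi * r^2
r^2 = 64
Fraction of circle = 72/360
A = (72/360) * pi * 64
A = 12.8 * pi
A = 40.21
40.21 cm^2


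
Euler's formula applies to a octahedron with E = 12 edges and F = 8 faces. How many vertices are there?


Polyhedron: octahedron
Euler's formula for convex polyhedra: V - E + F = 2
Given: E = 12 edges and F = 8 faces
Solve for V:
V = 2 + E - F = 2 + 12 - 8 = 6
6 vertices


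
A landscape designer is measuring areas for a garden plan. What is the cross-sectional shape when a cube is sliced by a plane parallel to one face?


Solid: cube
Cutting plane: parallel to one face
Visualize the intersection of the plane with the solid's surface.
The boundary of the cut region is a square.
square


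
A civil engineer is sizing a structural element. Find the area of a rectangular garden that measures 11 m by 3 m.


Shape: rectangle
Length l = 11 m, Width w = 3 m
Formula: A = l * w
A = 11 * 3
A = 33
33 m^2


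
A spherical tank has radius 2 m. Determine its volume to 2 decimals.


Shape: sphere
Radius r = 2 m
Formula: V = (4/3) * pi * r^3
r^3 = 8
(4/3) * 8 = 10.666667
V = 10.666667 * pi
V = 33.51
33.51 m^3


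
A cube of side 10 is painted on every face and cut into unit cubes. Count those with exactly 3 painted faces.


Large cube: 10 x 10 x 10, cut into unit cubes.
Cubes with 3 painted faces are at the corners. A cube always has 8 corners.
Count = 8
8 unit cubes


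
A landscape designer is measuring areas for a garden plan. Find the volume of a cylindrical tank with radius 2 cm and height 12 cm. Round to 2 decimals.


Shape: cylinder
Radius r = 2 cm, Height h = 12 cm
Formula: V = pi * r^2 * h
r^2 = 4
V = pi * 4 * 12
V = 48 * pi
V = 150.8
150.8 cm^3


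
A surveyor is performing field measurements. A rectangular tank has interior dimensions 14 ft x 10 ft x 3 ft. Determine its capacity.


Shape: rectangular prism
l = 14 ft, w = 10 ft, h = 3 ft
Formula: V = l * w * h
V = 14 * 10 * 3
V = 140 * 3
V = 420
420 ft^3


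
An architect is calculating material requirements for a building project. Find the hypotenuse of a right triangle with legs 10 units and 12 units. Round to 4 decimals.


Shape: right triangle
Legs a = 10 units, b = 12 units
Formula: c = sqrt(a^2 + b^2)
a^2 = 100, b^2 = 144
a^2 + b^2 = 244
c = sqrt(244)
c = 15.6205
15.6205 units


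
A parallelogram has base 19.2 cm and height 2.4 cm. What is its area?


Shape: parallelogram
Base b = 19.2 cm, Height h = 2.4 cm
Formula: A = b * h
A = 19.2 * 2.4
A = 46.08
46.08 cm^2


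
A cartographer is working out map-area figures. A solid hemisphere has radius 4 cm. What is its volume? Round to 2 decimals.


Shape: hemisphere (half of a sphere)
Radius r = 4 cm
Formula: V = (1/2) * (4/3) * pi * r^3 = (2/3) * pi * r^3
r^3 = 64
(2/3) * 64 = 42.666667
V = 42.666667 * pi
V = 134.04
134.04 cm^3


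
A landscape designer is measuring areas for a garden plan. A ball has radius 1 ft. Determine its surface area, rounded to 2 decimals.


Shape: sphere
Radius r = 1 ft
Formula: SA = 4 * pi * r^2
r^2 = 1
SA = 4 * pi * 1
SA = 4 * pi
SA = 12.57
12.57 ft^2


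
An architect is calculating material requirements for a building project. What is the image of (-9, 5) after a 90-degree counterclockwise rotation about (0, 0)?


Transformation: rotation about the origin
Original point: (-9, 5)
Rule for 90 deg counterclockwise: (x, y) -> (-y, x)
Apply: (-9, 5) -> (-5, -9)
(-5, -9)


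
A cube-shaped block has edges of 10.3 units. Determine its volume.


Shape: cube
Side s = 10.3 units
Formula: V = s^3
V = 10.3 * 10.3 * 10.3
V = 106.09 * 10.3
V = 1092.727
1092.727 units^3


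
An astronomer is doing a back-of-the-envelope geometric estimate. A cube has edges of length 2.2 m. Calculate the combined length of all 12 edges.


Shape: cube
Side s = 2.2 m
A cube has 12 edges, all equal.
Formula: total edge length = 12 * s
Total = 12 * 2.2
Total = 26.4
26.4 m


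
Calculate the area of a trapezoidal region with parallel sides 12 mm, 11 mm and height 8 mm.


Shape: trapezoid
Parallel sides a = 12 mm, b = 11 mm; Height h = 8 mm
Formula: A = (a + b) * h / 2
a + b = 12 + 11 = 23
A = 23 * 8 / 2
A = 184 / 2
A = 92
92 mm^2


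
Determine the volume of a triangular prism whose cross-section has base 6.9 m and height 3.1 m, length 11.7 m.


Shape: triangular prism
Triangle base = 6.9 m, triangle height = 3.1 m, prism length L = 11.7 m
Formula: V = (1/2 * b * h_tri) * L
Cross-section area = 0.5 * 6.9 * 3.1 = 10.695
V = 10.695 * 11.7
V = 125.1315
125.1315 m^3


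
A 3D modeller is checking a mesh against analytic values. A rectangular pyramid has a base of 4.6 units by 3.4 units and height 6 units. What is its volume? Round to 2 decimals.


Shape: rectangular pyramid
Base: 4.6 units x 3.4 units, Height h = 6 units
Formula: V = (1/3) * base_area * h
base_area = 4.6 * 3.4 = 15.64
base_area * h = 15.64 * 6 = 93.84
V = 93.84 / 3
V = 31.28
31.28 units^3


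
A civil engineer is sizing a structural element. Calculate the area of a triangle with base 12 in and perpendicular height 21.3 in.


Shape: triangle
Base b = 12 in, Height h = 21.3 in
Formula: A = (1/2) * b * h
A = 0.5 * 12 * 21.3
A = 0.5 * 255.6
A = 127.8
127.8 in^2


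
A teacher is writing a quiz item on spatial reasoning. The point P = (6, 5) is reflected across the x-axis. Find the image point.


Transformation: reflection
Original point: (6, 5)
Rule for reflection over the x-axis: (x, y) -> (x, -y)
Apply: (6, 5) -> (6, -5)
(6, -5)


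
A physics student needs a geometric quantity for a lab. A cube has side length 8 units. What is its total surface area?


Shape: cube
Side s = 8 units
A cube has 6 square faces.
Formula: SA = 6 * s^2
s^2 = 64
SA = 6 * 64
SA = 384
384 units^2


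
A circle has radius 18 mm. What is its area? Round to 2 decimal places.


Shape: circle
Radius r = 18 mm
Formula: A = pi * r^2
r^2 = 18^2 = 324
A = pi * 324
A = 1017.88
1017.88 mm^2


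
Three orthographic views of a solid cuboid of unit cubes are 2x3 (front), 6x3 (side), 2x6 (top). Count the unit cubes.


Orthographic views of a solid rectangular block:
Front view 2 x 3 -> length = 2, height = 3
Side view 6 x 3 -> width = 6, height = 3 (consistent)
Top view 2 x 6 -> confirms length = 2, width = 6
The block is 2 x 6 x 3.
Total unit cubes = 2 * 6 * 3 = 36
36 unit cubes


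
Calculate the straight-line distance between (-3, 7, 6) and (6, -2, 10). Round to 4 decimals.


3D distance between two points
P1 = (-3, 7, 6), P2 = (6, -2, 10)
Formula: d = sqrt((x2-x1)^2 + (y2-y1)^2 + (z2-z1)^2)
dx = 6 - -3 = 9
dy = -2 - 7 = -9
dz = 10 - 6 = 4
dx^2 + dy^2 + dz^2 = 81 + 81 + 16 = 178
d = sqrt(178)
d = 13.3417
13.3417 units


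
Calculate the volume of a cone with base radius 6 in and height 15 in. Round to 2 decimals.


Shape: cone
Radius r = 6 in, Height h = 15 in
Formula: V = (1/3) * pi * r^2 * h
r^2 = 36
pi * r^2 * h = pi * 36 * 15 = 540 * pi
V = 540 * pi / 3
V = 565.49
565.49 in^3


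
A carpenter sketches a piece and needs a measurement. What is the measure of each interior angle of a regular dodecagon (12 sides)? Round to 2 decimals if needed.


Shape: regular dodecagon (12 sides)
Formula: interior angle = (n - 2) * 180 / n
(n - 2) = 10
(n - 2) * 180 = 1800
angle = 1800 / 12
angle = 150
150 degrees


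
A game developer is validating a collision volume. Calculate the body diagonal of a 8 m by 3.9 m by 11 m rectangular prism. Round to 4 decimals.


Shape: rectangular box (space diagonal)
l = 8 m, w = 3.9 m, h = 11 m
Visualize: the diagonal of the base, then a right triangle with that diagonal and the height.
Formula: d = sqrt(l^2 + w^2 + h^2)
l^2 + w^2 + h^2 = 64 + 15.21 + 121 = 200.21
d = sqrt(200.21)
d = 14.1496
14.1496 m


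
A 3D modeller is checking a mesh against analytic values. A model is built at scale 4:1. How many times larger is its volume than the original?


Linear scale factor k = 4
Rule: under a linear scaling by k, volumes scale by k^3.
k^3 = 4 * 4 * 4
k^3 = 16 * 4
k^3 = 64
Volume scales by a factor of 64.
64 (dimensionless)


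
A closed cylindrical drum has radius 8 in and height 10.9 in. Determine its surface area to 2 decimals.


Shape: closed cylinder
Radius r = 8 in, Height h = 10.9 in
Formula: SA = 2*pi*r^2 + 2*pi*r*h = 2*pi*r*(r + h)
r + h = 18.9
2 * r * (r + h) = 2 * 8 * 18.9 = 302.4
SA = 302.4 * pi
SA = 950.02
950.02 in^2


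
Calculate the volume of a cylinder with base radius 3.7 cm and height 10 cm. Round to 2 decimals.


Shape: cylinder
Radius r = 3.7 cm, Height h = 10 cm
Formula: V = pi * r^2 * h
r^2 = 13.69
V = pi * 13.69 * 10
V = 136.9 * pi
V = 430.08
430.08 cm^3


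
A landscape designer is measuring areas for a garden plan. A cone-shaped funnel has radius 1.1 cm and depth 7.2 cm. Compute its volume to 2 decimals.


Shape: cone
Radius r = 1.1 cm, Height h = 7.2 cm
Formula: V = (1/3) * pi * r^2 * h
r^2 = 1.21
pi * r^2 * h = pi * 1.21 * 7.2 = 8.712 * pi
V = 8.712 * pi / 3
V = 9.12
9.12 cm^3


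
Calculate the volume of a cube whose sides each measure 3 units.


Shape: cube
Side s = 3 units
Formula: V = s^3
V = 3 * 3 * 3
V = 9 * 3
V = 27
27 units^3


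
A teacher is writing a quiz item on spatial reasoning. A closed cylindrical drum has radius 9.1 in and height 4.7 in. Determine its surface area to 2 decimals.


Shape: closed cylinder
Radius r = 9.1 in, Height h = 4.7 in
Formula: SA = 2*pi*r^2 + 2*pi*r*h = 2*pi*r*(r + h)
r + h = 13.8
2 * r * (r + h) = 2 * 9.1 * 13.8 = 251.16
SA = 251.16 * pi
SA = 789.04
789.04 in^2


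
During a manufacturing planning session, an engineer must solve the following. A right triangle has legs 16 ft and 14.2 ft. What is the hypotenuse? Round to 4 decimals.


Shape: right triangle
Legs a = 16 ft, b = 14.2 ft
Formula: c = sqrt(a^2 + b^2)
a^2 = 256, b^2 = 201.64
a^2 + b^2 = 457.64
c = sqrt(457.64)
c = 21.3925
21.3925 ft


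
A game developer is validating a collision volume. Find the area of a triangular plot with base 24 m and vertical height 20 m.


Shape: triangle
Base b = 24 m, Height h = 20 m
Formula: A = (1/2) * b * h
A = 0.5 * 24 * 20
A = 0.5 * 480
A = 240
240 m^2


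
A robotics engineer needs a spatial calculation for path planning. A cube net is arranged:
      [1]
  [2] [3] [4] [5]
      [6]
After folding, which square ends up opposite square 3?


Net: cross layout. Take square 3 as the base (bottom).
Fold the four squares in the horizontal row up around 3: 2 -> left, 4 -> right, 5 wraps to the top.
Fold 1 and 6 up from 3: 1 -> back, 6 -> front.
Opposite pairs are therefore: (1, 6), (2, 4), (3, 5).
Face 3 is opposite face 5.
face 5


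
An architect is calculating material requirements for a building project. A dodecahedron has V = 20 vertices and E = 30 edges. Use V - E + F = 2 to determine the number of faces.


Polyhedron: dodecahedron
Euler's formula for convex polyhedra: V - E + F = 2
Given: V = 20 vertices and E = 30 edges
Solve for F:
F = 2 + E - V = 2 + 30 - 20 = 12
12 faces


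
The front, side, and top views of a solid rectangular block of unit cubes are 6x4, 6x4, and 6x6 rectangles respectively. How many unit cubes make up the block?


Orthographic views of a solid rectangular block:
Front view 6 x 4 -> length = 6, height = 4
Side view 6 x 4 -> width = 6, height = 4 (consistent)
Top view 6 x 6 -> confirms length = 6, width = 6
The block is 6 x 6 x 4.
Total unit cubes = 6 * 6 * 4 = 144
144 unit cubes


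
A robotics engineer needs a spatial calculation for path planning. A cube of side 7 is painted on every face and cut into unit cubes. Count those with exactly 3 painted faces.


Large cube: 7 x 7 x 7, cut into unit cubes.
Cubes with 3 painted faces are at the corners. A cube always has 8 corners.
Count = 8
8 unit cubes


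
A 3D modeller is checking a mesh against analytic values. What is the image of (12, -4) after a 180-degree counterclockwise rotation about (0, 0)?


Transformation: rotation about the origin
Original point: (12, -4)
Rule for 180 deg: (x, y) -> (-x, -y)
Apply: (12, -4) -> (-12, 4)
(-12, 4)


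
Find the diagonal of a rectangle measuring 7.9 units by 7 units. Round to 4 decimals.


Shape: rectangle (diagonal via Pythagoras)
Sides: 7.9 units and 7 units
Formula: d = sqrt(l^2 + w^2)
l^2 = 62.41, w^2 = 49
l^2 + w^2 = 111.41
d = sqrt(111.41)
d = 10.5551
10.5551 units


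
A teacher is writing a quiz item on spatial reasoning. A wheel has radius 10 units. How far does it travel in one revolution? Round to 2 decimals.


Shape: circle
Radius r = 10 units
Formula: C = 2 * pi * r
C = 2 * pi * 10
C = 20 * pi
C = 62.83
62.83 units


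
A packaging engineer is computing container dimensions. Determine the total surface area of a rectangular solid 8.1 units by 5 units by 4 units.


Shape: rectangular prism
l = 8.1 units, w = 5 units, h = 4 units
Formula: SA = 2(lw + lh + wh)
lw = 40.5, lh = 32.4, wh = 20
lw + lh + wh = 92.9
SA = 2 * 92.9
SA = 185.8
185.8 units^2


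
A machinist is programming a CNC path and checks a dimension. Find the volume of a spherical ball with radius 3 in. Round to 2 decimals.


Shape: sphere
Radius r = 3 in
Formula: V = (4/3) * pi * r^3
r^3 = 27
(4/3) * 27 = 36
V = 36 * pi
V = 113.1
113.1 in^3


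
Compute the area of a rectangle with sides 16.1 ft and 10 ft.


Shape: rectangle
Length l = 16.1 ft, Width w = 10 ft
Formula: A = l * w
A = 16.1 * 10
A = 161
161 ft^2


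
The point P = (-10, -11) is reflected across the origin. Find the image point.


Transformation: reflection
Original point: (-10, -11)
Rule for reflection through the origin: (x, y) -> (-x, -y)
Apply: (-10, -11) -> (10, 11)
(10, 11)


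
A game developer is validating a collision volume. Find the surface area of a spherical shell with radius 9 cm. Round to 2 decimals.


Shape: sphere
Radius r = 9 cm
Formula: SA = 4 * pi * r^2
r^2 = 81
SA = 4 * pi * 81
SA = 324 * pi
SA = 1017.88
1017.88 cm^2


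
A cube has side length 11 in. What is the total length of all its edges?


Shape: cube
Side s = 11 in
A cube has 12 edges, all equal.
Formula: total edge length = 12 * s
Total = 12 * 11
Total = 132
132 in


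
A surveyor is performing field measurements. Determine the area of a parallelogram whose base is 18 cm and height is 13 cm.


Shape: parallelogram
Base b = 18 cm, Height h = 13 cm
Formula: A = b * h
A = 18 * 13
A = 234
234 cm^2


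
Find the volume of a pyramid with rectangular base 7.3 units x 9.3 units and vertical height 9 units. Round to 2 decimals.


Shape: rectangular pyramid
Base: 7.3 units x 9.3 units, Height h = 9 units
Formula: V = (1/3) * base_area * h
base_area = 7.3 * 9.3 = 67.89
base_area * h = 67.89 * 9 = 611.01
V = 611.01 / 3
V = 203.67
203.67 units^3


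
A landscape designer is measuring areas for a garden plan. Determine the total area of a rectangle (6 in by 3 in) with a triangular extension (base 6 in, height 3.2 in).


Composite shape: rectangle + triangle
Rectangle area = 6 * 3 = 18
Triangle area = 0.5 * 6 * 3.2 = 9.6
Total = 18 + 9.6
Total = 27.6
27.6 in^2


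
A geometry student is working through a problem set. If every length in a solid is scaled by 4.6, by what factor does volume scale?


Linear scale factor k = 4.6
Rule: under a linear scaling by k, volumes scale by k^3.
k^3 = 4.6 * 4.6 * 4.6
k^3 = 21.16 * 4.6
k^3 = 97.336
Volume scales by a factor of 97.336.
97.336 (dimensionless)


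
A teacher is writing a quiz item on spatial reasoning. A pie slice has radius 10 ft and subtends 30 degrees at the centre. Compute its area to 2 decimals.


Shape: circular sector
Radius r = 10 ft, Angle = 30 degrees
Formula: A = (angle/360) * pi * r^2
r^2 = 100
Fraction of circle = 30/360
A = (30/360) * pi * 100
A = 8.333333 * pi
A = 26.18
26.18 ft^2


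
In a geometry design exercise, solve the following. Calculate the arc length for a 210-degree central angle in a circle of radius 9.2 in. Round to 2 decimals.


Shape: circular arc
Radius r = 9.2 in, Angle = 210 degrees
Formula: L = (angle/360) * 2 * pi * r
2 * pi * r = 18.4 * pi
L = (210/360) * 18.4 * pi
L = 10.733333 * pi
L = 33.72
33.72 in


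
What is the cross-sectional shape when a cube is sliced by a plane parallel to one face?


Solid: cube
Cutting plane: parallel to one face
Visualize the intersection of the plane with the solid's surface.
The boundary of the cut region is a square.
square


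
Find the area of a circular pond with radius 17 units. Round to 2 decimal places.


Shape: circle
Radius r = 17 units
Formula: A = pi * r^2
r^2 = 17^2 = 289
A = pi * 289
A = 907.92
907.92 units^2


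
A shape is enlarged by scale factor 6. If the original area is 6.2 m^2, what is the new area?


Linear scale factor k = 6
Original area = 6.2 m^2
Rule: under a linear scaling by k, areas scale by k^2.
k^2 = 6^2 = 36
New area = 6.2 * 36
New area = 223.2
223.2 m^2


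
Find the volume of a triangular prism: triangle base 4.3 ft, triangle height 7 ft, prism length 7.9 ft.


Shape: triangular prism
Triangle base = 4.3 ft, triangle height = 7 ft, prism length L = 7.9 ft
Formula: V = (1/2 * b * h_tri) * L
Cross-section area = 0.5 * 4.3 * 7 = 15.05
V = 15.05 * 7.9
V = 118.895
118.895 ft^3


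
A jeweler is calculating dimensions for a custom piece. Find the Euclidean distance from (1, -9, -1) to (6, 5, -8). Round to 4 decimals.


3D distance between two points
P1 = (1, -9, -1), P2 = (6, 5, -8)
Formula: d = sqrt((x2-x1)^2 + (y2-y1)^2 + (z2-z1)^2)
dx = 6 - 1 = 5
dy = 5 - -9 = 14
dz = -8 - -1 = -7
dx^2 + dy^2 + dz^2 = 25 + 196 + 49 = 270
d = sqrt(270)
d = 16.4317
16.4317 units


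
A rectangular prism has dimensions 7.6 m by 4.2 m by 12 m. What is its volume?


Shape: rectangular prism
l = 7.6 m, w = 4.2 m, h = 12 m
Formula: V = l * w * h
V = 7.6 * 4.2 * 12
V = 31.92 * 12
V = 383.04
383.04 m^3


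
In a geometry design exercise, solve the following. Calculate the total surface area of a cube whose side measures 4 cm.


Shape: cube
Side s = 4 cm
A cube has 6 square faces.
Formula: SA = 6 * s^2
s^2 = 16
SA = 6 * 16
SA = 96
96 cm^2


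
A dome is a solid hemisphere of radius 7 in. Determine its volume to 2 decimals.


Shape: hemisphere (half of a sphere)
Radius r = 7 in
Formula: V = (1/2) * (4/3) * pi * r^3 = (2/3) * pi * r^3
r^3 = 343
(2/3) * 343 = 228.666667
V = 228.666667 * pi
V = 718.38
718.38 in^3


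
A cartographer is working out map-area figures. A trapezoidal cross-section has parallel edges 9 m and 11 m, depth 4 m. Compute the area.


Shape: trapezoid
Parallel sides a = 9 m, b = 11 m; Height h = 4 m
Formula: A = (a + b) * h / 2
a + b = 9 + 11 = 20
A = 20 * 4 / 2
A = 80 / 2
A = 40
40 m^2


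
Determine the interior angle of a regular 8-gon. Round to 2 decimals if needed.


Shape: regular octagon (8 sides)
Formula: interior angle = (n - 2) * 180 / n
(n - 2) = 6
(n - 2) * 180 = 1080
angle = 1080 / 8
angle = 135
135 degrees


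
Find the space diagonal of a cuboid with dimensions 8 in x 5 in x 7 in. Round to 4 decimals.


Shape: rectangular box (space diagonal)
l = 8 in, w = 5 in, h = 7 in
Visualize: the diagonal of the base, then a right triangle with that diagonal and the height.
Formula: d = sqrt(l^2 + w^2 + h^2)
l^2 + w^2 + h^2 = 64 + 25 + 49 = 138
d = sqrt(138)
d = 11.7473
11.7473 in


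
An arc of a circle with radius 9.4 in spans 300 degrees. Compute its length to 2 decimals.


Shape: circular arc
Radius r = 9.4 in, Angle = 300 degrees
Formula: L = (angle/360) * 2 * pi * r
2 * pi * r = 18.8 * pi
L = (300/360) * 18.8 * pi
L = 15.666667 * pi
L = 49.22
49.22 in


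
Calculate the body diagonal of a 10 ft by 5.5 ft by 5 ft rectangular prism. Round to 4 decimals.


Shape: rectangular box (space diagonal)
l = 10 ft, w = 5.5 ft, h = 5 ft
Visualize: the diagonal of the base, then a right triangle with that diagonal and the height.
Formula: d = sqrt(l^2 + w^2 + h^2)
l^2 + w^2 + h^2 = 100 + 30.25 + 25 = 155.25
d = sqrt(155.25)
d = 12.4599
12.4599 ft


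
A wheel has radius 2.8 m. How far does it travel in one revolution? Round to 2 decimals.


Shape: circle
Radius r = 2.8 m
Formula: C = 2 * pi * r
C = 2 * pi * 2.8
C = 5.6 * pi
C = 17.59
17.59 m


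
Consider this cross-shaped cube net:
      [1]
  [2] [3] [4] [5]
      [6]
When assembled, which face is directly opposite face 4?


Net: cross layout. Take square 3 as the base (bottom).
Fold the four squares in the horizontal row up around 3: 2 -> left, 4 -> right, 5 wraps to the top.
Fold 1 and 6 up from 3: 1 -> back, 6 -> front.
Opposite pairs are therefore: (1, 6), (2, 4), (3, 5).
Face 4 is opposite face 2.
face 2
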